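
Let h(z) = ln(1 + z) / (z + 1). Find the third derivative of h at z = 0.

Multiply the numerator's expansion by the denominator's geometric series.
The coefficient of z^3 in the expansion is 11/6, so h′′′(0) = 3! * (11/6) = 11.

11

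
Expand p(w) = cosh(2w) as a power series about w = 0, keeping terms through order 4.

p(0) = 1
p′(0) = 0
p′′(0) = 4
p′′′(0) = 0
p^(4)(0) = 16

2*w^4/3 + 2*w^2 + 1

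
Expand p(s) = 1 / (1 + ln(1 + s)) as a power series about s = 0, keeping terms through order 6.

3289*s^6/360 - 347*s^5/60 + 11*s^4/3 - 7*s^3/3 + 3*s^2/2 - s + 1

Write 1/(1+u) = 1 - u + u^2 - u^3 + ... and substitute the series for u.
[s^0] = 1;  [s^1] = -1;  [s^2] = 3/2;  [s^3] = -7/3;  [s^4] = 11/3;  [s^5] = -347/60;  [s^6] = 3289/360.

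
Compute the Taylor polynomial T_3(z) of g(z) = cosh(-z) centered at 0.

z^2/2 + 1

Differentiate repeatedly and evaluate at the center.
g(0) = 1
g′(0) = 0
g′′(0) = 1
g′′′(0) = 0
Then c_k = g^(k)(0)/k! gives each Taylor coefficient.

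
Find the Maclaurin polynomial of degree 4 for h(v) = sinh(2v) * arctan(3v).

Expand each factor separately, then convolve coefficients.
[v^0] = 0;  [v^1] = 0;  [v^2] = 6;  [v^3] = 0;  [v^4] = -14.

-14*v^4 + 6*v^2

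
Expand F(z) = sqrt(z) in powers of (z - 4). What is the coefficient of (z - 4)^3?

Compute the successive derivatives at the expansion point and divide by k!.
F(4) = 2
F′(4) = 1/4
F′′(4) = -1/32
F′′′(4) = 3/256

1/512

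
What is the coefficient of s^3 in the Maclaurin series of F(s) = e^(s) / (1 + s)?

Write out both Maclaurin series and multiply, keeping only the needed powers.
[s^0] = 1;  [s^1] = 0;  [s^2] = 1/2;  [s^3] = -1/3.

-1/3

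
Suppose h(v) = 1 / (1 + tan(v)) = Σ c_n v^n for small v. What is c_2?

Write 1/(1+u) = 1 - u + u^2 - u^3 + ... and substitute the series for u.
h(0) = 1
h′(0) = -1
h′′(0) = 2
Then c_k = h^(k)(0)/k! gives each Taylor coefficient.

1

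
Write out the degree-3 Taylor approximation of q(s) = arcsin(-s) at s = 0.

q(0) = 0
q′(0) = -1
q′′(0) = 0
q′′′(0) = -1

-s^3/6 - s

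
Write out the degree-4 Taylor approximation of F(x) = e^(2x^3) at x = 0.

2*x^3 + 1

F(0) = 1
F′(0) = 0
F′′(0) = 0
F′′′(0) = 12
F^(4)(0) = 0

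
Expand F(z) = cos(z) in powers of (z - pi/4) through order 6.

-sqrt(2)*(z - pi/4)^6/1440 - sqrt(2)*(z - pi/4)^5/240 + sqrt(2)*(z - pi/4)^4/48 + sqrt(2)*(z - pi/4)^3/12 - sqrt(2)*(z - pi/4)^2/4 - sqrt(2)*(z - pi/4)/2 + sqrt(2)/2

Use the known series and substitute for the argument.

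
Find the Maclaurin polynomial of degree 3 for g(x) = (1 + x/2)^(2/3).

x^3/162 - x^2/36 + x/3 + 1

Apply the Taylor formula c_k = f^(k)(a)/k!.
[x^0] = 1;  [x^1] = 1/3;  [x^2] = -1/36;  [x^3] = 1/162.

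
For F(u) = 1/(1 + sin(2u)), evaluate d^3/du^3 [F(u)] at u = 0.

-40

Substitute the inner expansion into the outer series and collect powers.
The coefficient of u^3 in the expansion is -20/3, so F′′′(0) = 3! * (-20/3) = -40.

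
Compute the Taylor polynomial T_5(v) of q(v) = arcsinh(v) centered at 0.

Apply the Taylor formula c_k = f^(k)(a)/k!.
q(0) = 0
q′(0) = 1
q′′(0) = 0
q′′′(0) = -1
q^(4)(0) = 0
q^(5)(0) = 9
Dividing each by k! gives the coefficients c_0, ..., c_5.

3*v^5/40 - v^3/6 + v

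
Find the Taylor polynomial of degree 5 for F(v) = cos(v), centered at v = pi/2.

Apply the Taylor formula c_k = f^(k)(a)/k!.
F(pi/2) = 0
F′(pi/2) = -1
F′′(pi/2) = 0
F′′′(pi/2) = 1
F^(4)(pi/2) = 0
F^(5)(pi/2) = -1

-(v - pi/2)^5/120 + (v - pi/2)^3/6 - (v - pi/2)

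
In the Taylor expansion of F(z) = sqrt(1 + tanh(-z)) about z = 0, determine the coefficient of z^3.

Substitute the inner expansion into the outer series and collect powers.

5/48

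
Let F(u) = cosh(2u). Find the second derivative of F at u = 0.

4

From the series, [u^2] F = 2; multiply by 2! = 2 to get 4.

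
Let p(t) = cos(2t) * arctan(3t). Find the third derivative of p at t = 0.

-90

Write out both Maclaurin series and multiply, keeping only the needed powers.
The coefficient of t^3 in the expansion is -15, so p′′′(0) = 3! * (-15) = -90.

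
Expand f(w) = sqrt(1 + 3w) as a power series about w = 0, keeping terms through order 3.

f(0) = 1
f′(0) = 3/2
f′′(0) = -9/4
f′′′(0) = 81/8

27*w^3/16 - 9*w^2/8 + 3*w/2 + 1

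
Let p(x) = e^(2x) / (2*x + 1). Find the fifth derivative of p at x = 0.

Expand 1/(denominator) as a geometric series and multiply by the numerator's series.
The coefficient of x^5 in the expansion is -176/15, so p^(5)(0) = 5! * (-176/15) = -1408.

-1408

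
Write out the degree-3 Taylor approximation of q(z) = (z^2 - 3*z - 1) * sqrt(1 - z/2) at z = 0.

-19*z^3/128 + 57*z^2/32 - 11*z/4 - 1

Multiply each power in the prefactor through the base expansion.
q(0) = -1
q′(0) = -11/4
q′′(0) = 57/16
q′′′(0) = -57/64
Then c_k = q^(k)(0)/k! gives each Taylor coefficient.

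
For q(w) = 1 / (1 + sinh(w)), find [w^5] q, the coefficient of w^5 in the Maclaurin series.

Write 1/(1+u) = 1 - u + u^2 - u^3 + ... and substitute the series for u.
So c_5 = q^(5)(0)/5! = -181/120.

-181/120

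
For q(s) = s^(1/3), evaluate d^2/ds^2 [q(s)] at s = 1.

The coefficient of (s - 1)^2 in the expansion is -1/9, so q′′(1) = 2! * (-1/9) = -2/9.

-2/9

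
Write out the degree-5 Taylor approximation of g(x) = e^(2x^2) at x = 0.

2*x^4 + 2*x^2 + 1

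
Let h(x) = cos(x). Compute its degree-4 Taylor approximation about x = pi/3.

h(pi/3) = 1/2
h′(pi/3) = -sqrt(3)/2
h′′(pi/3) = -1/2
h′′′(pi/3) = sqrt(3)/2
h^(4)(pi/3) = 1/2
Then c_k = h^(k)(pi/3)/k! gives each Taylor coefficient.

(x - pi/3)^4/48 + sqrt(3)*(x - pi/3)^3/12 - (x - pi/3)^2/4 - sqrt(3)*(x - pi/3)/2 + 1/2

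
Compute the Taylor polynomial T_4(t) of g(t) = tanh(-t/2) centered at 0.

t^3/24 - t/2

Use the known series and substitute for the argument.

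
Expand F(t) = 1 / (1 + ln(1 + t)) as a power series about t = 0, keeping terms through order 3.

Use the geometric series for the reciprocal, then substitute.
F(0) = 1
F′(0) = -1
F′′(0) = 3
F′′′(0) = -14

-7*t^3/3 + 3*t^2/2 - t + 1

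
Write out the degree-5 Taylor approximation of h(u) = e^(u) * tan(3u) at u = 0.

1481*u^5/40 + 19*u^4/2 + 21*u^3/2 + 3*u^2 + 3*u

Take the Cauchy product of the two expansions.
h(0) = 0
h′(0) = 3
h′′(0) = 6
h′′′(0) = 63
h^(4)(0) = 228
h^(5)(0) = 4443
The Taylor polynomial is Σ h^(k)(0)/k! · u^k.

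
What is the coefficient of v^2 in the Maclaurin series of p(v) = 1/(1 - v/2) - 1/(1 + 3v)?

Expand each term separately and add.
[v^0] = 0;  [v^1] = 7/2;  [v^2] = -35/4.
So c_2 = p′′(0)/2! = -35/4.

-35/4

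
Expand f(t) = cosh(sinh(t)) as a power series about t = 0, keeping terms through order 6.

37*t^6/720 + 5*t^4/24 + t^2/2 + 1

Substitute the inner expansion into the outer series and collect powers.
f(0) = 1
f′(0) = 0
f′′(0) = 1
f′′′(0) = 0
f^(4)(0) = 5
f^(5)(0) = 0
f^(6)(0) = 37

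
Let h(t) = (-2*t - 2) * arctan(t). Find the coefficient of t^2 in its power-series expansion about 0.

Multiply each power in the prefactor through the base expansion.
h(0) = 0
h′(0) = -2
h′′(0) = -4
The Taylor polynomial is Σ h^(k)(0)/k! · t^k.

-2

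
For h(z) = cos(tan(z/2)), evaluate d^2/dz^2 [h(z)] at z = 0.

-1/4

Substitute the inner expansion into the outer series and collect powers.
The coefficient of z^2 in the expansion is -1/8, so h′′(0) = 2! * (-1/8) = -1/4.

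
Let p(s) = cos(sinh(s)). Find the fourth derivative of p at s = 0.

-3

Let u equal the inner series; expand the outer function in u and truncate.
The coefficient of s^4 in the expansion is -1/8, so p^(4)(0) = 4! * (-1/8) = -3.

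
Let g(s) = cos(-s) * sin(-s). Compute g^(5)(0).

-16

Expand each factor separately, then convolve coefficients.
From the series, [s^5] g = -2/15; multiply by 5! = 120 to get -16.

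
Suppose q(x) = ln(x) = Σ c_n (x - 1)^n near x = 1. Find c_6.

-1/6

Differentiate repeatedly and evaluate at the center.
q(1) = 0
q′(1) = 1
q′′(1) = -1
q′′′(1) = 2
q^(4)(1) = -6
q^(5)(1) = 24
q^(6)(1) = -120
Then c_k = q^(k)(1)/k! gives each Taylor coefficient.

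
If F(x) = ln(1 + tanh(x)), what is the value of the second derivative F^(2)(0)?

Substitute the inner expansion into the outer series and collect powers.
The coefficient of x^2 in the expansion is -1/2, so F′′(0) = 2! * (-1/2) = -1.

-1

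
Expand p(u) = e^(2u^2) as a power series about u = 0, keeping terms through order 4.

2*u^4 + 2*u^2 + 1

[u^0] = 1;  [u^1] = 0;  [u^2] = 2;  [u^3] = 0;  [u^4] = 2.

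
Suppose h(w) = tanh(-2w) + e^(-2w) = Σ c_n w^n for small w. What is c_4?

Expand each term separately and add.
h(0) = 1
h′(0) = -4
h′′(0) = 4
h′′′(0) = 8
h^(4)(0) = 16
So c_4 = h^(4)(0)/4! = 2/3.

2/3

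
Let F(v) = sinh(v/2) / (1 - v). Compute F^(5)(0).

Write out both Maclaurin series and multiply, keeping only the needed powers.
The coefficient of v^5 in the expansion is 667/1280, so F^(5)(0) = 5! * (667/1280) = 2001/32.

2001/32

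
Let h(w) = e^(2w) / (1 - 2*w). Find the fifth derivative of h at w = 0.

10432

Multiply the numerator's expansion by the denominator's geometric series.
The coefficient of w^5 in the expansion is 1304/15, so h^(5)(0) = 5! * (1304/15) = 10432.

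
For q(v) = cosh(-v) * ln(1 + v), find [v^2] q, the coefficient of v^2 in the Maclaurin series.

-1/2

Write out both Maclaurin series and multiply, keeping only the needed powers.
q(0) = 0
q′(0) = 1
q′′(0) = -1
Dividing each by k! gives the coefficients c_0, ..., c_2.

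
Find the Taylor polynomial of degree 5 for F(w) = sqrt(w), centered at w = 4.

Differentiate repeatedly and evaluate at the center.
[(w - 4)^0] = 2;  [(w - 4)^1] = 1/4;  [(w - 4)^2] = -1/64;  [(w - 4)^3] = 1/512;  [(w - 4)^4] = -5/16384;  [(w - 4)^5] = 7/131072.

7*(w - 4)^5/131072 - 5*(w - 4)^4/16384 + (w - 4)^3/512 - (w - 4)^2/64 + (w - 4)/4 + 2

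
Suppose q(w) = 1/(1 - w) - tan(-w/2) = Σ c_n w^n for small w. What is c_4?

Add the two expansions coefficient-wise.
[w^0] = 1;  [w^1] = 3/2;  [w^2] = 1;  [w^3] = 25/24;  [w^4] = 1.
So c_4 = q^(4)(0)/4! = 1.

1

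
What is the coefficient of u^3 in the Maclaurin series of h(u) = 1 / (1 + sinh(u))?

-7/6

Use the geometric series for the reciprocal, then substitute.
[u^0] = 1;  [u^1] = -1;  [u^2] = 1;  [u^3] = -7/6.
So c_3 = h′′′(0)/3! = -7/6.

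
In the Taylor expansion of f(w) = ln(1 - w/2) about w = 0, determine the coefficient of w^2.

[w^0] = 0;  [w^1] = -1/2;  [w^2] = -1/8.
So c_2 = f′′(0)/2! = -1/8.

-1/8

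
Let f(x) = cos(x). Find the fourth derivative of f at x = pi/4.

Apply the Taylor formula c_k = f^(k)(a)/k!.
The coefficient of (x - pi/4)^4 in the expansion is sqrt(2)/48, so f^(4)(pi/4) = 4! * (sqrt(2)/48) = sqrt(2)/2.

sqrt(2)/2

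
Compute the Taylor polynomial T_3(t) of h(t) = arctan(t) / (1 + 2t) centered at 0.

11*t^3/3 - 2*t^2 + t

Write out both Maclaurin series and multiply, keeping only the needed powers.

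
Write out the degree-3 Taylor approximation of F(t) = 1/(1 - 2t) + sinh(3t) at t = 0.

Expand each term separately and add.
F(0) = 1
F′(0) = 5
F′′(0) = 8
F′′′(0) = 75

25*t^3/2 + 4*t^2 + 5*t + 1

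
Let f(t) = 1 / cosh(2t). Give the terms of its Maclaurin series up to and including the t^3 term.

1 - 2*t^2

Divide the numerator series by the denominator series (power-series long division).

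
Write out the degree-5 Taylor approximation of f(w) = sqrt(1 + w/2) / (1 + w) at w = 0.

Take the Cauchy product of the two expansions.
f(0) = 1
f′(0) = -3/4
f′′(0) = 23/16
f′′′(0) = -273/64
f^(4)(0) = 4353/256
f^(5)(0) = -86955/1024
Dividing each by k! gives the coefficients c_0, ..., c_5.

-5797*w^5/8192 + 1451*w^4/2048 - 91*w^3/128 + 23*w^2/32 - 3*w/4 + 1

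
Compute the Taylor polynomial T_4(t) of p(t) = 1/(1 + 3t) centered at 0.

81*t^4 - 27*t^3 + 9*t^2 - 3*t + 1

p(0) = 1
p′(0) = -3
p′′(0) = 18
p′′′(0) = -162
p^(4)(0) = 1944
Then c_k = p^(k)(0)/k! gives each Taylor coefficient.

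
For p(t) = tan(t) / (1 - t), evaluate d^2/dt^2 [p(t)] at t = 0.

Take the Cauchy product of the two expansions.
The coefficient of t^2 in the expansion is 1, so p′′(0) = 2! * (1) = 2.

2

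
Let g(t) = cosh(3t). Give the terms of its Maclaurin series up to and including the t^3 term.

g(0) = 1
g′(0) = 0
g′′(0) = 9
g′′′(0) = 0
Then c_k = g^(k)(0)/k! gives each Taylor coefficient.

9*t^2/2 + 1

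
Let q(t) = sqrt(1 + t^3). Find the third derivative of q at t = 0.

3

The coefficient of t^3 in the expansion is 1/2, so q′′′(0) = 3! * (1/2) = 3.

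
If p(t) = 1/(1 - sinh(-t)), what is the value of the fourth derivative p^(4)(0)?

Plug the Maclaurin series of the inner function into that of the outer and collect terms.
The coefficient of t^4 in the expansion is 4/3, so p^(4)(0) = 4! * (4/3) = 32.

32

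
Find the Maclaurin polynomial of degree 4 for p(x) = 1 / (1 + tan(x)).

5*x^4/3 - 4*x^3/3 + x^2 - x + 1

Use the geometric series for the reciprocal, then substitute.
[x^0] = 1;  [x^1] = -1;  [x^2] = 1;  [x^3] = -4/3;  [x^4] = 5/3.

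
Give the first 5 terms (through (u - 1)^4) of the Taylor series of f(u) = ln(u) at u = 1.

Compute the successive derivatives at the expansion point and divide by k!.
f(1) = 0
f′(1) = 1
f′′(1) = -1
f′′′(1) = 2
f^(4)(1) = -6
The Taylor polynomial is Σ f^(k)(1)/k! · (u - 1)^k.

-(u - 1)^4/4 + (u - 1)^3/3 - (u - 1)^2/2 + (u - 1)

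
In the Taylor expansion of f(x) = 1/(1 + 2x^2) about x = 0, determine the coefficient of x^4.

4

f(0) = 1
f′(0) = 0
f′′(0) = -4
f′′′(0) = 0
f^(4)(0) = 96
So c_4 = f^(4)(0)/4! = 4.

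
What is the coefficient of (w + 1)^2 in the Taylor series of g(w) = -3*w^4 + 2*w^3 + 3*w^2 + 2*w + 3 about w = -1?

-21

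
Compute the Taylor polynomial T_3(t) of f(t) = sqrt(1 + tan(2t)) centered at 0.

Substitute the inner expansion into the outer series and collect powers.
[t^0] = 1;  [t^1] = 1;  [t^2] = -1/2;  [t^3] = 11/6.

11*t^3/6 - t^2/2 + t + 1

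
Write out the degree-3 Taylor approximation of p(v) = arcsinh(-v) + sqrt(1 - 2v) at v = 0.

-v^3/3 - v^2/2 - 2*v + 1

Add the two expansions coefficient-wise.
p(0) = 1
p′(0) = -2
p′′(0) = -1
p′′′(0) = -2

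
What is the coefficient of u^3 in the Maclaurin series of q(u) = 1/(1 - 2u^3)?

[u^0] = 1;  [u^1] = 0;  [u^2] = 0;  [u^3] = 2.

2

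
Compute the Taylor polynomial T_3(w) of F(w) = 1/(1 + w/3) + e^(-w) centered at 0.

-11*w^3/54 + 11*w^2/18 - 4*w/3 + 2

Add the two expansions coefficient-wise.
[w^0] = 2;  [w^1] = -4/3;  [w^2] = 11/18;  [w^3] = -11/54.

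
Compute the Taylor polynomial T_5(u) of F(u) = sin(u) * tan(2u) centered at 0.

Write out both Maclaurin series and multiply, keeping only the needed powers.
F(0) = 0
F′(0) = 0
F′′(0) = 4
F′′′(0) = 0
F^(4)(0) = 56
F^(5)(0) = 0
Then c_k = F^(k)(0)/k! gives each Taylor coefficient.

7*u^4/3 + 2*u^2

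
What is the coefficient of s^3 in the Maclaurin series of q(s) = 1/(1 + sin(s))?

-5/6

Plug the Maclaurin series of the inner function into that of the outer and collect terms.
q(0) = 1
q′(0) = -1
q′′(0) = 2
q′′′(0) = -5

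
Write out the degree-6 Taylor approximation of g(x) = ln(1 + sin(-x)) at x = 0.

Let u equal the inner series; expand the outer function in u and truncate.

-x^6/45 - x^5/24 - x^4/12 - x^3/6 - x^2/2 - x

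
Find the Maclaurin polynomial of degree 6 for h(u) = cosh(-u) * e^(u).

2*u^6/45 + 2*u^5/15 + u^4/3 + 2*u^3/3 + u^2 + u + 1

Take the Cauchy product of the two expansions.
h(0) = 1
h′(0) = 1
h′′(0) = 2
h′′′(0) = 4
h^(4)(0) = 8
h^(5)(0) = 16
h^(6)(0) = 32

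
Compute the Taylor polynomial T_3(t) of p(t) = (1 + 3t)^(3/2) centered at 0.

p(0) = 1
p′(0) = 9/2
p′′(0) = 27/4
p′′′(0) = -81/8
Dividing each by k! gives the coefficients c_0, ..., c_3.

-27*t^3/16 + 27*t^2/8 + 9*t/2 + 1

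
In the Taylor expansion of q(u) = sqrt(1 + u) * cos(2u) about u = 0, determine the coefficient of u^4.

Take the Cauchy product of the two expansions.

337/384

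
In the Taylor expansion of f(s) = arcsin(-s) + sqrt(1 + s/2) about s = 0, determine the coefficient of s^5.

Combine the two series term by term.

-3037/40960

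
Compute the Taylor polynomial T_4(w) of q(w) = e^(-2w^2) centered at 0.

2*w^4 - 2*w^2 + 1

Use the known series and substitute for the argument.
q(0) = 1
q′(0) = 0
q′′(0) = -4
q′′′(0) = 0
q^(4)(0) = 48
The Taylor polynomial is Σ q^(k)(0)/k! · w^k.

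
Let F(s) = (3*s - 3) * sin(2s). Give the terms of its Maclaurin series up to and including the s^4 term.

Shift and add copies of the series according to the polynomial's terms.
F(0) = 0
F′(0) = -6
F′′(0) = 12
F′′′(0) = 24
F^(4)(0) = -96
The Taylor polynomial is Σ F^(k)(0)/k! · s^k.

-4*s^4 + 4*s^3 + 6*s^2 - 6*s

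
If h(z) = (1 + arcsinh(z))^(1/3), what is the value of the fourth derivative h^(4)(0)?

Compose series: expand the inner function first, then feed it into the outer expansion.
From the series, [z^4] h = -1/243; multiply by 4! = 24 to get -8/81.

-8/81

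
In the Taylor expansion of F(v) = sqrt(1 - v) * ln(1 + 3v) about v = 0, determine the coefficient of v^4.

-195/8

Multiply the two series term by term and collect like powers.
F(0) = 0
F′(0) = 3
F′′(0) = -12
F′′′(0) = 261/4
F^(4)(0) = -585
So c_4 = F^(4)(0)/4! = -195/8.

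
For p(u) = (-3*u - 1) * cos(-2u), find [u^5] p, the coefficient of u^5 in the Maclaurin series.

-2

Multiply each power in the prefactor through the base expansion.
[u^0] = -1;  [u^1] = -3;  [u^2] = 2;  [u^3] = 6;  [u^4] = -2/3;  [u^5] = -2.
So c_5 = p^(5)(0)/5! = -2.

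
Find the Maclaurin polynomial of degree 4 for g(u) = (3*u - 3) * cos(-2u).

-2*u^4 - 6*u^3 + 6*u^2 + 3*u - 3

Multiply each power in the prefactor through the base expansion.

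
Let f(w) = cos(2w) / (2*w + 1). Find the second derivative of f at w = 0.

4

Expand 1/(denominator) as a geometric series and multiply by the numerator's series.
The coefficient of w^2 in the expansion is 2, so f′′(0) = 2! * (2) = 4.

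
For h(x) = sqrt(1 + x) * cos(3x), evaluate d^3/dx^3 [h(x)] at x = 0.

Expand each factor separately, then convolve coefficients.
The coefficient of x^3 in the expansion is -35/16, so h′′′(0) = 3! * (-35/16) = -105/8.

-105/8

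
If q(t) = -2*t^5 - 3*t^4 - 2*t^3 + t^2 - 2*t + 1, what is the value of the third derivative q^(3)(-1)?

Compute the successive derivatives at the expansion point and divide by k!.
The coefficient of (t + 1)^3 in the expansion is -10, so q′′′(-1) = 3! * (-10) = -60.

-60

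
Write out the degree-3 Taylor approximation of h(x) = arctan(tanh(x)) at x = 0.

-2*x^3/3 + x

Substitute the inner expansion into the outer series and collect powers.
[x^0] = 0;  [x^1] = 1;  [x^2] = 0;  [x^3] = -2/3.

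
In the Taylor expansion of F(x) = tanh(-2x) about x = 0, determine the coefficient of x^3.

8/3

Differentiate repeatedly and evaluate at the center.
[x^0] = 0;  [x^1] = -2;  [x^2] = 0;  [x^3] = 8/3.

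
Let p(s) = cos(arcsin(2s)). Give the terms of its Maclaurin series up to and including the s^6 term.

-4*s^6 - 2*s^4 - 2*s^2 + 1

Substitute the inner expansion into the outer series and collect powers.
[s^0] = 1;  [s^1] = 0;  [s^2] = -2;  [s^3] = 0;  [s^4] = -2;  [s^5] = 0;  [s^6] = -4.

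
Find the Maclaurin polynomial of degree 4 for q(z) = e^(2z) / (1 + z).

z^4/3 + z^3/3 + z^2 + z + 1

Multiply the two series term by term and collect like powers.
q(0) = 1
q′(0) = 1
q′′(0) = 2
q′′′(0) = 2
q^(4)(0) = 8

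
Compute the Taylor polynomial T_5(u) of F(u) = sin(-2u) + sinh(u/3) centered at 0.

Combine the two series term by term.
[u^0] = 0;  [u^1] = -5/3;  [u^2] = 0;  [u^3] = 217/162;  [u^4] = 0;  [u^5] = -1555/5832.

-1555*u^5/5832 + 217*u^3/162 - 5*u/3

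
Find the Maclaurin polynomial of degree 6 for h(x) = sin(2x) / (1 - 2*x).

808*x^6/15 + 404*x^5/15 + 40*x^4/3 + 20*x^3/3 + 4*x^2 + 2*x

Multiply the numerator's expansion by the denominator's geometric series.
h(0) = 0
h′(0) = 2
h′′(0) = 8
h′′′(0) = 40
h^(4)(0) = 320
h^(5)(0) = 3232
h^(6)(0) = 38784
The Taylor polynomial is Σ h^(k)(0)/k! · x^k.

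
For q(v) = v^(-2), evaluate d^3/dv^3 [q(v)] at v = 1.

The coefficient of (v - 1)^3 in the expansion is -4, so q′′′(1) = 3! * (-4) = -24.

-24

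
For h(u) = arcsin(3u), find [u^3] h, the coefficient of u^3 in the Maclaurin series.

Compute the successive derivatives at the expansion point and divide by k!.
h(0) = 0
h′(0) = 3
h′′(0) = 0
h′′′(0) = 27
So c_3 = h′′′(0)/3! = 9/2.

9/2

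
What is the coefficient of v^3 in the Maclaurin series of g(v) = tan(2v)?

g(0) = 0
g′(0) = 2
g′′(0) = 0
g′′′(0) = 16
Then c_k = g^(k)(0)/k! gives each Taylor coefficient.

8/3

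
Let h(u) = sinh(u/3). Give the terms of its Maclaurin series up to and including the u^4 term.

u^3/162 + u/3

Differentiate repeatedly and evaluate at the center.
h(0) = 0
h′(0) = 1/3
h′′(0) = 0
h′′′(0) = 1/27
h^(4)(0) = 0
Dividing each by k! gives the coefficients c_0, ..., c_4.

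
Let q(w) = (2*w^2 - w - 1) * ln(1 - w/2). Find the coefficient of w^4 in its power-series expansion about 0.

Multiply each power in the prefactor through the base expansion.
[w^0] = 0;  [w^1] = 1/2;  [w^2] = 5/8;  [w^3] = -5/6;  [w^4] = -37/192.

-37/192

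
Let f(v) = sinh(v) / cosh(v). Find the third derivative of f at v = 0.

Divide the numerator series by the denominator series (power-series long division).
From the series, [v^3] f = -1/3; multiply by 3! = 6 to get -2.

-2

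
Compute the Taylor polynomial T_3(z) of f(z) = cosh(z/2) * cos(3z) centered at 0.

1 - 35*z^2/8

Take the Cauchy product of the two expansions.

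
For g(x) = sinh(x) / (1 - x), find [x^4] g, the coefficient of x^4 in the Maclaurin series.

Take the Cauchy product of the two expansions.
[x^0] = 0;  [x^1] = 1;  [x^2] = 1;  [x^3] = 7/6;  [x^4] = 7/6.

7/6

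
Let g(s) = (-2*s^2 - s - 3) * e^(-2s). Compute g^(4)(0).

Multiply each power in the prefactor through the base expansion.
The coefficient of s^4 in the expansion is -14/3, so g^(4)(0) = 4! * (-14/3) = -112.

-112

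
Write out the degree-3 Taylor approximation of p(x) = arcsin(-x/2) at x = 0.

p(0) = 0
p′(0) = -1/2
p′′(0) = 0
p′′′(0) = -1/8
Dividing each by k! gives the coefficients c_0, ..., c_3.

-x^3/48 - x/2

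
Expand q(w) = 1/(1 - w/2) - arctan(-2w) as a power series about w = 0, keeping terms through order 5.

Combine the two series term by term.
[w^0] = 1;  [w^1] = 5/2;  [w^2] = 1/4;  [w^3] = -61/24;  [w^4] = 1/16;  [w^5] = 1029/160.

1029*w^5/160 + w^4/16 - 61*w^3/24 + w^2/4 + 5*w/2 + 1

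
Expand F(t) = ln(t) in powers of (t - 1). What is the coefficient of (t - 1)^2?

-1/2

[(t - 1)^0] = 0;  [(t - 1)^1] = 1;  [(t - 1)^2] = -1/2.
So c_2 = F′′(1)/2! = -1/2.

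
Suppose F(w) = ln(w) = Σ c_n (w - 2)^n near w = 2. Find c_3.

F(2) = ln(2)
F′(2) = 1/2
F′′(2) = -1/4
F′′′(2) = 1/4
So c_3 = F′′′(2)/3! = 1/24.

1/24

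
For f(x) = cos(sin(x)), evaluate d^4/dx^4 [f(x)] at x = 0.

Let u equal the inner series; expand the outer function in u and truncate.
The coefficient of x^4 in the expansion is 5/24, so f^(4)(0) = 4! * (5/24) = 5.

5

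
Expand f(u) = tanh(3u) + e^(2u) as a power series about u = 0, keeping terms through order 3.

Combine the two series term by term.

-23*u^3/3 + 2*u^2 + 5*u + 1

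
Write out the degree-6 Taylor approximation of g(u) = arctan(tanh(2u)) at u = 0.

64*u^5/3 - 16*u^3/3 + 2*u

Let u equal the inner series; expand the outer function in u and truncate.
g(0) = 0
g′(0) = 2
g′′(0) = 0
g′′′(0) = -32
g^(4)(0) = 0
g^(5)(0) = 2560
g^(6)(0) = 0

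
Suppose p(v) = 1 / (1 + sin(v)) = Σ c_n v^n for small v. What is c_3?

Expand as Σ (-1)^k u^k with u equal to the inner function's series.
[v^0] = 1;  [v^1] = -1;  [v^2] = 1;  [v^3] = -5/6.
So c_3 = p′′′(0)/3! = -5/6.

-5/6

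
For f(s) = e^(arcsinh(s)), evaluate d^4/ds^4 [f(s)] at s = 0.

Let u equal the inner series; expand the outer function in u and truncate.
The coefficient of s^4 in the expansion is -1/8, so f^(4)(0) = 4! * (-1/8) = -3.

-3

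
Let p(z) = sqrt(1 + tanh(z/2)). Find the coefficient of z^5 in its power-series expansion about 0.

Plug the Maclaurin series of the inner function into that of the outer and collect terms.
[z^0] = 1;  [z^1] = 1/4;  [z^2] = -1/32;  [z^3] = -5/384;  [z^4] = 17/6144;  [z^5] = 121/122880.

121/122880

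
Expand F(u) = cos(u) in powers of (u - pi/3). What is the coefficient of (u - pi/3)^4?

1/48

Differentiate repeatedly and evaluate at the center.
F(pi/3) = 1/2
F′(pi/3) = -sqrt(3)/2
F′′(pi/3) = -1/2
F′′′(pi/3) = sqrt(3)/2
F^(4)(pi/3) = 1/2
So c_4 = F^(4)(pi/3)/4! = 1/48.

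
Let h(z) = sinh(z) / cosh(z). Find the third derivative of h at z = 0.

-2

Divide the numerator series by the denominator series (power-series long division).
The coefficient of z^3 in the expansion is -1/3, so h′′′(0) = 3! * (-1/3) = -2.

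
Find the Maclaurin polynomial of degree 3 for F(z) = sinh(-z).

[z^0] = 0;  [z^1] = -1;  [z^2] = 0;  [z^3] = -1/6.

-z^3/6 - z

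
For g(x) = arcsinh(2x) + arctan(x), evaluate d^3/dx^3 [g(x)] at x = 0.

Add the two expansions coefficient-wise.
From the series, [x^3] g = -5/3; multiply by 3! = 6 to get -10.

-10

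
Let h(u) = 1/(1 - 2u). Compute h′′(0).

8

Apply the Taylor formula c_k = f^(k)(a)/k!.
From the series, [u^2] h = 4; multiply by 2! = 2 to get 8.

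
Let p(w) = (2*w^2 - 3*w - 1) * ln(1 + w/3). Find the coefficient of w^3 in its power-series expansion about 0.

133/162

Shift and add copies of the series according to the polynomial's terms.
[w^0] = 0;  [w^1] = -1/3;  [w^2] = -17/18;  [w^3] = 133/162.
So c_3 = p′′′(0)/3! = 133/162.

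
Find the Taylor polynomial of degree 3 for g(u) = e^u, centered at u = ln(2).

g(ln(2)) = 2
g′(ln(2)) = 2
g′′(ln(2)) = 2
g′′′(ln(2)) = 2

(u - ln(2))^3/3 + (u - ln(2))^2 + 2*(u - ln(2)) + 2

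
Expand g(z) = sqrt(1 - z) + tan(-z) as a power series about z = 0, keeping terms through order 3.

Combine the two series term by term.
[z^0] = 1;  [z^1] = -3/2;  [z^2] = -1/8;  [z^3] = -19/48.

-19*z^3/48 - z^2/8 - 3*z/2 + 1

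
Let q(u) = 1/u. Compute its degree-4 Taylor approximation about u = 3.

[(u - 3)^0] = 1/3;  [(u - 3)^1] = -1/9;  [(u - 3)^2] = 1/27;  [(u - 3)^3] = -1/81;  [(u - 3)^4] = 1/243.

(u - 3)^4/243 - (u - 3)^3/81 + (u - 3)^2/27 - (u - 3)/9 + 1/3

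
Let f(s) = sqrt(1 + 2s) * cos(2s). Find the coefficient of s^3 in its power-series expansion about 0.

Take the Cauchy product of the two expansions.
f(0) = 1
f′(0) = 1
f′′(0) = -5
f′′′(0) = -9
So c_3 = f′′′(0)/3! = -3/2.

-3/2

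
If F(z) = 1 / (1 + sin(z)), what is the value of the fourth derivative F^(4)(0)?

16

Write 1/(1+u) = 1 - u + u^2 - u^3 + ... and substitute the series for u.
From the series, [z^4] F = 2/3; multiply by 4! = 24 to get 16.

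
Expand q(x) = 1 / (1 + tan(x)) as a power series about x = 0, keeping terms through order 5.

-32*x^5/15 + 5*x^4/3 - 4*x^3/3 + x^2 - x + 1

Write 1/(1+u) = 1 - u + u^2 - u^3 + ... and substitute the series for u.
q(0) = 1
q′(0) = -1
q′′(0) = 2
q′′′(0) = -8
q^(4)(0) = 40
q^(5)(0) = -256
The Taylor polynomial is Σ q^(k)(0)/k! · x^k.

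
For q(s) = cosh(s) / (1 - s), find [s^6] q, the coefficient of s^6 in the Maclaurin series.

1111/720

Multiply the two series term by term and collect like powers.
q(0) = 1
q′(0) = 1
q′′(0) = 3
q′′′(0) = 9
q^(4)(0) = 37
q^(5)(0) = 185
q^(6)(0) = 1111
So c_6 = q^(6)(0)/6! = 1111/720.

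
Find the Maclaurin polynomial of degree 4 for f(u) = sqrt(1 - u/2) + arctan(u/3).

-5*u^4/2048 - 209*u^3/10368 - u^2/32 + u/12 + 1

Expand each term separately and add.
f(0) = 1
f′(0) = 1/12
f′′(0) = -1/16
f′′′(0) = -209/1728
f^(4)(0) = -15/256
The Taylor polynomial is Σ f^(k)(0)/k! · u^k.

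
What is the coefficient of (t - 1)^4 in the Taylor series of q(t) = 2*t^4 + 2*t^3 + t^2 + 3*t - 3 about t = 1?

2

q(1) = 5
q′(1) = 19
q′′(1) = 38
q′′′(1) = 60
q^(4)(1) = 48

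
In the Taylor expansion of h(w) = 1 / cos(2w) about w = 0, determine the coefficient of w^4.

10/3

Divide the numerator series by the denominator series (power-series long division).
So c_4 = h^(4)(0)/4! = 10/3.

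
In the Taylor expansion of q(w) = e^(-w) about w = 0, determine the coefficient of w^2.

1/2

q(0) = 1
q′(0) = -1
q′′(0) = 1
So c_2 = q′′(0)/2! = 1/2.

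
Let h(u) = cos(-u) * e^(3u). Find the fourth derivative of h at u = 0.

28

Multiply the two series term by term and collect like powers.
The coefficient of u^4 in the expansion is 7/6, so h^(4)(0) = 4! * (7/6) = 28.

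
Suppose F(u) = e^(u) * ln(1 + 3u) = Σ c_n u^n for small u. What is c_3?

6

Write out both Maclaurin series and multiply, keeping only the needed powers.
[u^0] = 0;  [u^1] = 3;  [u^2] = -3/2;  [u^3] = 6.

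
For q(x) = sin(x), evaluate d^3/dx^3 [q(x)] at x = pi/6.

-sqrt(3)/2

Differentiate repeatedly and evaluate at the center.
The coefficient of (x - pi/6)^3 in the expansion is -sqrt(3)/12, so q′′′(pi/6) = 3! * (-sqrt(3)/12) = -sqrt(3)/2.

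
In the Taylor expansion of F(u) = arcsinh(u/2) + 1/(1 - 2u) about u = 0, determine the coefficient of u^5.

Combine the two series term by term.
F(0) = 1
F′(0) = 5/2
F′′(0) = 8
F′′′(0) = 383/8
F^(4)(0) = 384
F^(5)(0) = 122889/32
Then c_k = F^(k)(0)/k! gives each Taylor coefficient.

40963/1280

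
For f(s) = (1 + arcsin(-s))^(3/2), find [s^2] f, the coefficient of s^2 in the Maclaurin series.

Let u equal the inner series; expand the outer function in u and truncate.
f(0) = 1
f′(0) = -3/2
f′′(0) = 3/4
So c_2 = f′′(0)/2! = 3/8.

3/8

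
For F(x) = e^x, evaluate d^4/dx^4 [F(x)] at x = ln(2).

Apply the Taylor formula c_k = f^(k)(a)/k!.
The coefficient of (x - ln(2))^4 in the expansion is 1/12, so F^(4)(ln(2)) = 4! * (1/12) = 2.

2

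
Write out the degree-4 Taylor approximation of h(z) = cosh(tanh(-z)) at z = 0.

Plug the Maclaurin series of the inner function into that of the outer and collect terms.
h(0) = 1
h′(0) = 0
h′′(0) = 1
h′′′(0) = 0
h^(4)(0) = -7
Then c_k = h^(k)(0)/k! gives each Taylor coefficient.

-7*z^4/24 + z^2/2 + 1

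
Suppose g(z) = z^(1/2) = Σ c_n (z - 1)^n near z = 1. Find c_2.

-1/8

[(z - 1)^0] = 1;  [(z - 1)^1] = 1/2;  [(z - 1)^2] = -1/8.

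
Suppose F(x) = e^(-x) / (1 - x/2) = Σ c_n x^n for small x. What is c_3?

Multiply the two series term by term and collect like powers.

-1/24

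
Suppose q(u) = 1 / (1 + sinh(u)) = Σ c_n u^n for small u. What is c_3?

Use the geometric series for the reciprocal, then substitute.
q(0) = 1
q′(0) = -1
q′′(0) = 2
q′′′(0) = -7
Dividing each by k! gives the coefficients c_0, ..., c_3.

-7/6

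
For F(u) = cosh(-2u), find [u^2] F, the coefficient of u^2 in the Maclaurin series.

2

[u^0] = 1;  [u^1] = 0;  [u^2] = 2.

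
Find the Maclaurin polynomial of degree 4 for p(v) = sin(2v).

Use the known series and substitute for the argument.
p(0) = 0
p′(0) = 2
p′′(0) = 0
p′′′(0) = -8
p^(4)(0) = 0

-4*v^3/3 + 2*v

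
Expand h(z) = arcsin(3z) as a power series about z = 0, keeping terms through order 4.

Compute the successive derivatives at the expansion point and divide by k!.
[z^0] = 0;  [z^1] = 3;  [z^2] = 0;  [z^3] = 9/2;  [z^4] = 0.

9*z^3/2 + 3*z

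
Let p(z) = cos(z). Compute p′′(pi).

The coefficient of (z - pi)^2 in the expansion is 1/2, so p′′(pi) = 2! * (1/2) = 1.

1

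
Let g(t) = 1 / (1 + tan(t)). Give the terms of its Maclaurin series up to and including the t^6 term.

Expand as Σ (-1)^k u^k with u equal to the inner function's series.
[t^0] = 1;  [t^1] = -1;  [t^2] = 1;  [t^3] = -4/3;  [t^4] = 5/3;  [t^5] = -32/15;  [t^6] = 122/45.

122*t^6/45 - 32*t^5/15 + 5*t^4/3 - 4*t^3/3 + t^2 - t + 1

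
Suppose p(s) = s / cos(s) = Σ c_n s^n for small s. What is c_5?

Invert the denominator's series and multiply.
p(0) = 0
p′(0) = 1
p′′(0) = 0
p′′′(0) = 3
p^(4)(0) = 0
p^(5)(0) = 25

5/24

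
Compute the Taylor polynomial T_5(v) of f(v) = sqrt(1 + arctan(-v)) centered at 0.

Let u equal the inner series; expand the outer function in u and truncate.

-83*v^5/1280 + 17*v^4/384 + 5*v^3/48 - v^2/8 - v/2 + 1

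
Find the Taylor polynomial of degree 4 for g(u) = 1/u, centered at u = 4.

(u - 4)^4/1024 - (u - 4)^3/256 + (u - 4)^2/64 - (u - 4)/16 + 1/4

g(4) = 1/4
g′(4) = -1/16
g′′(4) = 1/32
g′′′(4) = -3/128
g^(4)(4) = 3/128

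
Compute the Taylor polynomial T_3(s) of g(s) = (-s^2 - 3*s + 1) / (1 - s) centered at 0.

Multiply each power in the prefactor through the base expansion.
g(0) = 1
g′(0) = -2
g′′(0) = -6
g′′′(0) = -18

-3*s^3 - 3*s^2 - 2*s + 1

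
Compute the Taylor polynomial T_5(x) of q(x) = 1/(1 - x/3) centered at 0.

x^5/243 + x^4/81 + x^3/27 + x^2/9 + x/3 + 1

q(0) = 1
q′(0) = 1/3
q′′(0) = 2/9
q′′′(0) = 2/9
q^(4)(0) = 8/27
q^(5)(0) = 40/81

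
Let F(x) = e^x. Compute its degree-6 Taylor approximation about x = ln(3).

(x - ln(3))^6/240 + (x - ln(3))^5/40 + (x - ln(3))^4/8 + (x - ln(3))^3/2 + 3*(x - ln(3))^2/2 + 3*(x - ln(3)) + 3

F(ln(3)) = 3
F′(ln(3)) = 3
F′′(ln(3)) = 3
F′′′(ln(3)) = 3
F^(4)(ln(3)) = 3
F^(5)(ln(3)) = 3
F^(6)(ln(3)) = 3
The Taylor polynomial is Σ F^(k)(ln(3))/k! · (x - ln(3))^k.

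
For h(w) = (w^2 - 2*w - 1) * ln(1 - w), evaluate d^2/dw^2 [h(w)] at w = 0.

Distribute the polynomial across the series and collect like powers.
From the series, [w^2] h = 5/2; multiply by 2! = 2 to get 5.

5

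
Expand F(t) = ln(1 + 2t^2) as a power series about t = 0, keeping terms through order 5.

-2*t^4 + 2*t^2

Compute the successive derivatives at the expansion point and divide by k!.
F(0) = 0
F′(0) = 0
F′′(0) = 4
F′′′(0) = 0
F^(4)(0) = -48
F^(5)(0) = 0
Then c_k = F^(k)(0)/k! gives each Taylor coefficient.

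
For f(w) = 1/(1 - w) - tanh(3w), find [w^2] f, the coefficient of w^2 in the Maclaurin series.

Add the two expansions coefficient-wise.
[w^0] = 1;  [w^1] = -2;  [w^2] = 1.
So c_2 = f′′(0)/2! = 1.

1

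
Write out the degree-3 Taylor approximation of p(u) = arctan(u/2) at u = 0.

-u^3/24 + u/2

[u^0] = 0;  [u^1] = 1/2;  [u^2] = 0;  [u^3] = -1/24.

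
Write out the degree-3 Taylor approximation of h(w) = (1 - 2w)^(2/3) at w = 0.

-32*w^3/81 - 4*w^2/9 - 4*w/3 + 1

Compute the successive derivatives at the expansion point and divide by k!.
h(0) = 1
h′(0) = -4/3
h′′(0) = -8/9
h′′′(0) = -64/27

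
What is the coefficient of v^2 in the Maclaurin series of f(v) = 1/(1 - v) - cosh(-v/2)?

7/8

Combine the two series term by term.
f(0) = 0
f′(0) = 1
f′′(0) = 7/4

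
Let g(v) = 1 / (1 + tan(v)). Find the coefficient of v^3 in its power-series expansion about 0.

-4/3

Use the geometric series for the reciprocal, then substitute.
g(0) = 1
g′(0) = -1
g′′(0) = 2
g′′′(0) = -8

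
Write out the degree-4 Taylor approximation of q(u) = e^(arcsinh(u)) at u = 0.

-u^4/8 + u^2/2 + u + 1

Compose series: expand the inner function first, then feed it into the outer expansion.
[u^0] = 1;  [u^1] = 1;  [u^2] = 1/2;  [u^3] = 0;  [u^4] = -1/8.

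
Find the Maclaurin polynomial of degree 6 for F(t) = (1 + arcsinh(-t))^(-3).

286*t^6/15 + 649*t^5/40 + 13*t^4 + 19*t^3/2 + 6*t^2 + 3*t + 1

Let u equal the inner series; expand the outer function in u and truncate.
[t^0] = 1;  [t^1] = 3;  [t^2] = 6;  [t^3] = 19/2;  [t^4] = 13;  [t^5] = 649/40;  [t^6] = 286/15.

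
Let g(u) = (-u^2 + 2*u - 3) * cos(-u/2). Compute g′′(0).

-5/4

Distribute the polynomial across the series and collect like powers.
The coefficient of u^2 in the expansion is -5/8, so g′′(0) = 2! * (-5/8) = -5/4.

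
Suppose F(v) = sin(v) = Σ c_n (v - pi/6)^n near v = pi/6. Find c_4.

[(v - pi/6)^0] = 1/2;  [(v - pi/6)^1] = sqrt(3)/2;  [(v - pi/6)^2] = -1/4;  [(v - pi/6)^3] = -sqrt(3)/12;  [(v - pi/6)^4] = 1/48.

1/48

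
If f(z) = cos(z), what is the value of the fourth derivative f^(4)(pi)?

Apply the Taylor formula c_k = f^(k)(a)/k!.
From the series, [(z - pi)^4] f = -1/24; multiply by 4! = 24 to get -1.

-1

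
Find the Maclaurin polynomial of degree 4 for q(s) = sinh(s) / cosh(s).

Divide the numerator series by the denominator series (power-series long division).
q(0) = 0
q′(0) = 1
q′′(0) = 0
q′′′(0) = -2
q^(4)(0) = 0

-s^3/3 + s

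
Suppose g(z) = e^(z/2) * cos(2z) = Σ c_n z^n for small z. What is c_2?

-15/8

Multiply the two series term by term and collect like powers.
So c_2 = g′′(0)/2! = -15/8.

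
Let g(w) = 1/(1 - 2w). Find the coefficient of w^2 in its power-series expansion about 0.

4

g(0) = 1
g′(0) = 2
g′′(0) = 8
The Taylor polynomial is Σ g^(k)(0)/k! · w^k.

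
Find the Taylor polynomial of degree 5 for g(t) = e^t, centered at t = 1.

Differentiate repeatedly and evaluate at the center.
[(t - 1)^0] = e;  [(t - 1)^1] = e;  [(t - 1)^2] = e/2;  [(t - 1)^3] = e/6;  [(t - 1)^4] = e/24;  [(t - 1)^5] = e/120.

e*(t - 1)^5/120 + e*(t - 1)^4/24 + e*(t - 1)^3/6 + e*(t - 1)^2/2 + e*(t - 1) + e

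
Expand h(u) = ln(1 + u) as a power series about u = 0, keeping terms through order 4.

[u^0] = 0;  [u^1] = 1;  [u^2] = -1/2;  [u^3] = 1/3;  [u^4] = -1/4.

-u^4/4 + u^3/3 - u^2/2 + u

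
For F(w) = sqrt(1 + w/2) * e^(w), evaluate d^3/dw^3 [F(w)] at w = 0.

103/64

Take the Cauchy product of the two expansions.
From the series, [w^3] F = 103/384; multiply by 3! = 6 to get 103/64.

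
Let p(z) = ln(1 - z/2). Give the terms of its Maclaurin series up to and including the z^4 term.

[z^0] = 0;  [z^1] = -1/2;  [z^2] = -1/8;  [z^3] = -1/24;  [z^4] = -1/64.

-z^4/64 - z^3/24 - z^2/8 - z/2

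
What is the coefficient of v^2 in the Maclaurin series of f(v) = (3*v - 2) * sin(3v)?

9

Multiply each power in the prefactor through the base expansion.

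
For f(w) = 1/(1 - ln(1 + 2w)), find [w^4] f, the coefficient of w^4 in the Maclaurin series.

8/3

Let u equal the inner series; expand the outer function in u and truncate.
[w^0] = 1;  [w^1] = 2;  [w^2] = 2;  [w^3] = 8/3;  [w^4] = 8/3.
So c_4 = f^(4)(0)/4! = 8/3.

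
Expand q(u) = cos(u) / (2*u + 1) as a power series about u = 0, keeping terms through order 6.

Use 1/(1 - r) = Σ r^k on the denominator, then take the Cauchy product.

40439*u^6/720 - 337*u^5/12 + 337*u^4/24 - 7*u^3 + 7*u^2/2 - 2*u + 1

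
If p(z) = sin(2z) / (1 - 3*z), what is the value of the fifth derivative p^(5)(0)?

Multiply the numerator's expansion by the denominator's geometric series.
From the series, [z^5] p = 2254/15; multiply by 5! = 120 to get 18032.

18032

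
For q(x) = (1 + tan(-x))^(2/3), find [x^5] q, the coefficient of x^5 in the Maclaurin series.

Let u equal the inner series; expand the outer function in u and truncate.
q(0) = 1
q′(0) = -2/3
q′′(0) = -2/9
q′′′(0) = -44/27
q^(4)(0) = -200/81
q^(5)(0) = -4592/243
So c_5 = q^(5)(0)/5! = -574/3645.

-574/3645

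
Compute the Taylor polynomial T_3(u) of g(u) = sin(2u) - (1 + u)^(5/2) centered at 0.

-79*u^3/48 - 15*u^2/8 - u/2 - 1

Combine the two series term by term.
g(0) = -1
g′(0) = -1/2
g′′(0) = -15/4
g′′′(0) = -79/8
The Taylor polynomial is Σ g^(k)(0)/k! · u^k.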